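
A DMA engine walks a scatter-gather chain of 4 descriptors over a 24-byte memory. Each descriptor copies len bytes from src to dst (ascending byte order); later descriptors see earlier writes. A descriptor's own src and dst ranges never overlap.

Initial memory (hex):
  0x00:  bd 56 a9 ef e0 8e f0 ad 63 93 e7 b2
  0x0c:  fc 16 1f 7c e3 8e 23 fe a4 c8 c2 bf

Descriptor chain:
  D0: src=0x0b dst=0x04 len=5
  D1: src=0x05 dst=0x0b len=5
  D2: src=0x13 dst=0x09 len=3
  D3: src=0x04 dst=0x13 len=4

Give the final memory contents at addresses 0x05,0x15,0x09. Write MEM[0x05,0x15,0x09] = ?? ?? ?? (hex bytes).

MEM[0x05,0x15,0x09] = fc 16 fe

#0 dst[0x04+5] := {0xb2,0xfc,0x16,0x1f,0x7c}
#1 dst[0x0b+5] := {0xfc,0x16,0x1f,0x7c,0x93}
#2 dst[0x09+3] := {0xfe,0xa4,0xc8}
#3 dst[0x13+4] := {0xb2,0xfc,0x16,0x1f}
query mem[0x05]=0xfc, mem[0x15]=0x16, mem[0x09]=0xfe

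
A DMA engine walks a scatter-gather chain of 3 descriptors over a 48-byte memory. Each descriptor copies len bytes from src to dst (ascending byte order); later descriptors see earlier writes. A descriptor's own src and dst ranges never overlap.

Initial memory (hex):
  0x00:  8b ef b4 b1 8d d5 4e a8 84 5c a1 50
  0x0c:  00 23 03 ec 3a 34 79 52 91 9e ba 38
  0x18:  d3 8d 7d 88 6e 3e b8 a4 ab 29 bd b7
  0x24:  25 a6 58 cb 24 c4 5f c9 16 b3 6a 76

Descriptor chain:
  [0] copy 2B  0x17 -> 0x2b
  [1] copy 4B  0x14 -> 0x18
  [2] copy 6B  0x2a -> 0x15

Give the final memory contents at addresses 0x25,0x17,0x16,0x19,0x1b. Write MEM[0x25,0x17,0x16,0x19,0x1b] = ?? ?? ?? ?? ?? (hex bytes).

MEM[0x25,0x17,0x16,0x19,0x1b] = a6 d3 38 6a 38

  after D0: wrote 2B at 0x2b = 38d3
  after D1: wrote 4B at 0x18 = 919eba38
  after D2: wrote 6B at 0x15 = 5f38d3b36a76
query mem[0x25]=0xa6, mem[0x17]=0xd3, mem[0x16]=0x38, mem[0x19]=0x6a, mem[0x1b]=0x38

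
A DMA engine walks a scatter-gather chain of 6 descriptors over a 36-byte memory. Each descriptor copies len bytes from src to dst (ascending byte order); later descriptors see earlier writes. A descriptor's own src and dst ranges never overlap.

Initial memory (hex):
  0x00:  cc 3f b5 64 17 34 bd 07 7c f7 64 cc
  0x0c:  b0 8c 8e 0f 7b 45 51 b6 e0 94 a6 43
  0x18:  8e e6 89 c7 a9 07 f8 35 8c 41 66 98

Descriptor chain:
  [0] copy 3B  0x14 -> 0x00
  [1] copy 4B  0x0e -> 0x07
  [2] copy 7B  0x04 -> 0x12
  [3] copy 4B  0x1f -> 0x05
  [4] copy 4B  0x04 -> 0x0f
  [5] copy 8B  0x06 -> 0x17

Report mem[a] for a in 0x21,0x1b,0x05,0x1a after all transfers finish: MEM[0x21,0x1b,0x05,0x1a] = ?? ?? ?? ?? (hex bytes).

MEM[0x21,0x1b,0x05,0x1a] = 41 45 35 7b

[0] 0x14->0x00 len=3 : e0 94 a6
[1] 0x0e->0x07 len=4 : 8e 0f 7b 45
[2] 0x04->0x12 len=7 : 17 34 bd 8e 0f 7b 45
[3] 0x1f->0x05 len=4 : 35 8c 41 66
[4] 0x04->0x0f len=4 : 17 35 8c 41
[5] 0x06->0x17 len=8 : 8c 41 66 7b 45 cc b0 8c
query mem[0x21]=0x41, mem[0x1b]=0x45, mem[0x05]=0x35, mem[0x1a]=0x7b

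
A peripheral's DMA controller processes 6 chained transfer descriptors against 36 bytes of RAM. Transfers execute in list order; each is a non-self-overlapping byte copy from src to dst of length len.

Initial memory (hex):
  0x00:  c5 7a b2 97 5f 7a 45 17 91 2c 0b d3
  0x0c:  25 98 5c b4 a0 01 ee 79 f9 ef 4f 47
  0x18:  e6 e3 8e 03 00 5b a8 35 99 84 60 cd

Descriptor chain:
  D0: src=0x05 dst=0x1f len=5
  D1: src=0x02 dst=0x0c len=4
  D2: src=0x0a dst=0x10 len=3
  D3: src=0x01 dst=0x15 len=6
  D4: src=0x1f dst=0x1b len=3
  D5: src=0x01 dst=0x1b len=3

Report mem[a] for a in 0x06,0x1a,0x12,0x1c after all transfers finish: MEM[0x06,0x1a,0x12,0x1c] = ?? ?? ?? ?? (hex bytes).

MEM[0x06,0x1a,0x12,0x1c] = 45 45 b2 b2

#0 dst[0x1f+5] := {0x7a,0x45,0x17,0x91,0x2c}
#1 dst[0x0c+4] := {0xb2,0x97,0x5f,0x7a}
#2 dst[0x10+3] := {0x0b,0xd3,0xb2}
#3 dst[0x15+6] := {0x7a,0xb2,0x97,0x5f,0x7a,0x45}
#4 dst[0x1b+3] := {0x7a,0x45,0x17}
#5 dst[0x1b+3] := {0x7a,0xb2,0x97}
query mem[0x06]=0x45, mem[0x1a]=0x45, mem[0x12]=0xb2, mem[0x1c]=0xb2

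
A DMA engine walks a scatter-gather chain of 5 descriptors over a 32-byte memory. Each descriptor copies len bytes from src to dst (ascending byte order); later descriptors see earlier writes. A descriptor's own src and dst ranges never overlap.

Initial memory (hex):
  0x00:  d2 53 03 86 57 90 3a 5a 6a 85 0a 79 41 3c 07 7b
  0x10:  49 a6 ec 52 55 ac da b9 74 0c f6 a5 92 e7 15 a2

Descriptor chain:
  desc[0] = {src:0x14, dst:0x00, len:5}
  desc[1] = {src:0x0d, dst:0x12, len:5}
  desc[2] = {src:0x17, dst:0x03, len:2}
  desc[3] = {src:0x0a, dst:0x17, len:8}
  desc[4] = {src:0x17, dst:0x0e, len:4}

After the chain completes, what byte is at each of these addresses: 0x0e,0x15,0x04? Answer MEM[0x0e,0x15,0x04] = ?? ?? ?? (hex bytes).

MEM[0x0e,0x15,0x04] = 0a 49 74

#0 dst[0x00+5] := {0x55,0xac,0xda,0xb9,0x74}
#1 dst[0x12+5] := {0x3c,0x07,0x7b,0x49,0xa6}
#2 dst[0x03+2] := {0xb9,0x74}
#3 dst[0x17+8] := {0x0a,0x79,0x41,0x3c,0x07,0x7b,0x49,0xa6}
#4 dst[0x0e+4] := {0x0a,0x79,0x41,0x3c}
query mem[0x0e]=0x0a, mem[0x15]=0x49, mem[0x04]=0x74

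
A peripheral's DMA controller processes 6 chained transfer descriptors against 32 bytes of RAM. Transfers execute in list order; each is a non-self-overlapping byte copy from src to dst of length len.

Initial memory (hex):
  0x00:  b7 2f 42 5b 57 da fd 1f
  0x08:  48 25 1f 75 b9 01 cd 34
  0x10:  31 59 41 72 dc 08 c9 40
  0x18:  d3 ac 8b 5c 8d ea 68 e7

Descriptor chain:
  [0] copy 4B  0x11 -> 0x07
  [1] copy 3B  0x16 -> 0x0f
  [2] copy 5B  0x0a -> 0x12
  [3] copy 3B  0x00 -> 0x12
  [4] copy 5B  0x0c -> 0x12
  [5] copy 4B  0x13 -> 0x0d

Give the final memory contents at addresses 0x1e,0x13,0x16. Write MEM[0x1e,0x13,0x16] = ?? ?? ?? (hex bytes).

  after D0: wrote 4B at 0x07 = 594172dc
  after D1: wrote 3B at 0x0f = c940d3
  after D2: wrote 5B at 0x12 = dc75b901cd
  after D3: wrote 3B at 0x12 = b72f42
  after D4: wrote 5B at 0x12 = b901cdc940
  after D5: wrote 4B at 0x0d = 01cdc940
query mem[0x1e]=0x68, mem[0x13]=0x01, mem[0x16]=0x40

MEM[0x1e,0x13,0x16] = 68 01 40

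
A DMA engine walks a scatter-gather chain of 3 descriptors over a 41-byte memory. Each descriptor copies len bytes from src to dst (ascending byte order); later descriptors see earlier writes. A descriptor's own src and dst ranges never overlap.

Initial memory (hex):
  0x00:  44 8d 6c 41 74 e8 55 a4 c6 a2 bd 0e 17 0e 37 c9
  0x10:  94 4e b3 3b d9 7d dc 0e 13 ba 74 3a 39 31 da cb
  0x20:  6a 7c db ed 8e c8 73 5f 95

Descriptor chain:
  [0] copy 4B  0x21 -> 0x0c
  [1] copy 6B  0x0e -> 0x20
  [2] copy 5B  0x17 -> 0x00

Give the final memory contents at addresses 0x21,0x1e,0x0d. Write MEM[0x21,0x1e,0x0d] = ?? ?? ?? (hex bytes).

MEM[0x21,0x1e,0x0d] = 8e da db

[0] 0x21->0x0c len=4 : 7c db ed 8e
[1] 0x0e->0x20 len=6 : ed 8e 94 4e b3 3b
[2] 0x17->0x00 len=5 : 0e 13 ba 74 3a
query mem[0x21]=0x8e, mem[0x1e]=0xda, mem[0x0d]=0xdb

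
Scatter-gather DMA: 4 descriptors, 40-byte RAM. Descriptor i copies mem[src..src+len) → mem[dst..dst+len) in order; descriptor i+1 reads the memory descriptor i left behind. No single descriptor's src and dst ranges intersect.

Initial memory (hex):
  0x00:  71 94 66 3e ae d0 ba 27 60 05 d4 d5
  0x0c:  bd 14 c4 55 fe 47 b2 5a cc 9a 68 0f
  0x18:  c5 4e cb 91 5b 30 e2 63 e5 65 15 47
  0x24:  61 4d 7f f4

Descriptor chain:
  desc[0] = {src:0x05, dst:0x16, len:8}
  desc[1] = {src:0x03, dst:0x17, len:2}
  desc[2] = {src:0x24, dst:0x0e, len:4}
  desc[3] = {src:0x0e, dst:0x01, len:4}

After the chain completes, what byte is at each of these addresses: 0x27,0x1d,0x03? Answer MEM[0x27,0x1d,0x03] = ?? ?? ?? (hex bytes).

#0 dst[0x16+8] := {0xd0,0xba,0x27,0x60,0x05,0xd4,0xd5,0xbd}
#1 dst[0x17+2] := {0x3e,0xae}
#2 dst[0x0e+4] := {0x61,0x4d,0x7f,0xf4}
#3 dst[0x01+4] := {0x61,0x4d,0x7f,0xf4}
query mem[0x27]=0xf4, mem[0x1d]=0xbd, mem[0x03]=0x7f

MEM[0x27,0x1d,0x03] = f4 bd 7f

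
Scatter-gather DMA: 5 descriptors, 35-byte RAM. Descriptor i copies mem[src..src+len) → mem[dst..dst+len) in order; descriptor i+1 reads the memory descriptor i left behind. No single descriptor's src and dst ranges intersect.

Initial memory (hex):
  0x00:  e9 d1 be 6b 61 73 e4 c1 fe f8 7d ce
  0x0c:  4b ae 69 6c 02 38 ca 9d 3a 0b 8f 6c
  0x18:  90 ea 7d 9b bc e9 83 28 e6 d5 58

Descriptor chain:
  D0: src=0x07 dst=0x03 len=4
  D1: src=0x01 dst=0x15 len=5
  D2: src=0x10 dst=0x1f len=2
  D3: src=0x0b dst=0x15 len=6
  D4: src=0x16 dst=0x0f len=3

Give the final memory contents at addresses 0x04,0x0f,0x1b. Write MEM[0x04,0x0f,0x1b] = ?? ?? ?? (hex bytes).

  after D0: wrote 4B at 0x03 = c1fef87d
  after D1: wrote 5B at 0x15 = d1bec1fef8
  after D2: wrote 2B at 0x1f = 0238
  after D3: wrote 6B at 0x15 = ce4bae696c02
  after D4: wrote 3B at 0x0f = 4bae69
query mem[0x04]=0xfe, mem[0x0f]=0x4b, mem[0x1b]=0x9b

MEM[0x04,0x0f,0x1b] = fe 4b 9b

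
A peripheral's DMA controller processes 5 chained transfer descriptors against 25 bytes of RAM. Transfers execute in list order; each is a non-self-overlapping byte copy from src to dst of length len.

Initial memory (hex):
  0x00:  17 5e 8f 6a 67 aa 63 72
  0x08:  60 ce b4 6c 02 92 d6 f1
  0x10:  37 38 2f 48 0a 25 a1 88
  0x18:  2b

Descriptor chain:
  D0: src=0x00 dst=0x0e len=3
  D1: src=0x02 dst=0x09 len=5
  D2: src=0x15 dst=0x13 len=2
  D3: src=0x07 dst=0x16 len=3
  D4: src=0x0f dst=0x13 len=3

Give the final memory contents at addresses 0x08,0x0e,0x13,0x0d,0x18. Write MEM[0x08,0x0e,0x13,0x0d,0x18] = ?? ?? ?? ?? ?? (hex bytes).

D0: mem[0x0e..0x10] <- [17 5e 8f]
D1: mem[0x09..0x0d] <- [8f 6a 67 aa 63]
D2: mem[0x13..0x14] <- [25 a1]
D3: mem[0x16..0x18] <- [72 60 8f]
D4: mem[0x13..0x15] <- [5e 8f 38]
query mem[0x08]=0x60, mem[0x0e]=0x17, mem[0x13]=0x5e, mem[0x0d]=0x63, mem[0x18]=0x8f

MEM[0x08,0x0e,0x13,0x0d,0x18] = 60 17 5e 63 8f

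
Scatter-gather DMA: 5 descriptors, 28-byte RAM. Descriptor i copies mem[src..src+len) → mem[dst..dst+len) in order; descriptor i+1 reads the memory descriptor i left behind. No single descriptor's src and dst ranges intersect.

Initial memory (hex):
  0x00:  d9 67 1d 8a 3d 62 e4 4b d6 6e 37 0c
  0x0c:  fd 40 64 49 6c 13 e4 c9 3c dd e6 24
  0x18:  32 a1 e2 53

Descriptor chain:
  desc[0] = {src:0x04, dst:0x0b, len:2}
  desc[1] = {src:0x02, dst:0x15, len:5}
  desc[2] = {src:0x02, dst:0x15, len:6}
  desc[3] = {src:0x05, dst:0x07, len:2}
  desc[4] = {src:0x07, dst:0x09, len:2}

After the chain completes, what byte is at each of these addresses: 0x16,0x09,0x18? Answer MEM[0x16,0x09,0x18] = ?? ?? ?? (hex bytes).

MEM[0x16,0x09,0x18] = 8a 62 62

D0: mem[0x0b..0x0c] <- [3d 62]
D1: mem[0x15..0x19] <- [1d 8a 3d 62 e4]
D2: mem[0x15..0x1a] <- [1d 8a 3d 62 e4 4b]
D3: mem[0x07..0x08] <- [62 e4]
D4: mem[0x09..0x0a] <- [62 e4]
query mem[0x16]=0x8a, mem[0x09]=0x62, mem[0x18]=0x62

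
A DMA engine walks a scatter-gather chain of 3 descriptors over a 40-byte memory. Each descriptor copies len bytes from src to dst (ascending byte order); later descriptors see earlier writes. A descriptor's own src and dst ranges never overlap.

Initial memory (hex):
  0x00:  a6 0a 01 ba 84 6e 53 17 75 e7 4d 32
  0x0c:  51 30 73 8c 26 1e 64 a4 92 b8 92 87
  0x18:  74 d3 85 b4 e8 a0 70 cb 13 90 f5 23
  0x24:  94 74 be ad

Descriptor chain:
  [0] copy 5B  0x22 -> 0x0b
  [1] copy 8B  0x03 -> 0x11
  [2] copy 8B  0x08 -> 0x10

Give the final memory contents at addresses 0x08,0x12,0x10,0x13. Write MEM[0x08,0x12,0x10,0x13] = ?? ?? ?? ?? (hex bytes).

D0: mem[0x0b..0x0f] <- [f5 23 94 74 be]
D1: mem[0x11..0x18] <- [ba 84 6e 53 17 75 e7 4d]
D2: mem[0x10..0x17] <- [75 e7 4d f5 23 94 74 be]
query mem[0x08]=0x75, mem[0x12]=0x4d, mem[0x10]=0x75, mem[0x13]=0xf5

MEM[0x08,0x12,0x10,0x13] = 75 4d 75 f5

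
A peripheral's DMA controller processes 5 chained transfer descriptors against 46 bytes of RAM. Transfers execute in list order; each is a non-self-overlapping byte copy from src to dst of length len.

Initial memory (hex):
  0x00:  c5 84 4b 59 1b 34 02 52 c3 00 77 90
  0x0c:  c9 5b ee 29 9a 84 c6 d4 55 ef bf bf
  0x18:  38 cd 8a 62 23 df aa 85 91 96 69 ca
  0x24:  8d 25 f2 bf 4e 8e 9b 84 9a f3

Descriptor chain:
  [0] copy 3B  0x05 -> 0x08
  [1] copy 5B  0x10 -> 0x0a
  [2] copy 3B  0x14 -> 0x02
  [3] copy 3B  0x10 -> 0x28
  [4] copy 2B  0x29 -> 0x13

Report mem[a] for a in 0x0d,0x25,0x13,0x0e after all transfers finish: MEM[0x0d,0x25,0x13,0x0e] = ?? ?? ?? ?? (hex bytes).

MEM[0x0d,0x25,0x13,0x0e] = d4 25 84 55

  after D0: wrote 3B at 0x08 = 340252
  after D1: wrote 5B at 0x0a = 9a84c6d455
  after D2: wrote 3B at 0x02 = 55efbf
  after D3: wrote 3B at 0x28 = 9a84c6
  after D4: wrote 2B at 0x13 = 84c6
query mem[0x0d]=0xd4, mem[0x25]=0x25, mem[0x13]=0x84, mem[0x0e]=0x55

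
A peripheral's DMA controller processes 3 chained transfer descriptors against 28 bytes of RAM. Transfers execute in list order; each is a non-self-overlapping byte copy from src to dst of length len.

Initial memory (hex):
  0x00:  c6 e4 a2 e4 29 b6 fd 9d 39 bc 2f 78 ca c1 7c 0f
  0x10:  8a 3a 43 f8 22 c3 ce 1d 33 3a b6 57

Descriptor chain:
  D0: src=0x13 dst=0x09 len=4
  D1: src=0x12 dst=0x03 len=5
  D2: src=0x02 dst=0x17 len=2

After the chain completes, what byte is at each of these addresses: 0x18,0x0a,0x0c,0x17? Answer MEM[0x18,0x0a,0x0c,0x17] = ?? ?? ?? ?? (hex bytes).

D0: mem[0x09..0x0c] <- [f8 22 c3 ce]
D1: mem[0x03..0x07] <- [43 f8 22 c3 ce]
D2: mem[0x17..0x18] <- [a2 43]
query mem[0x18]=0x43, mem[0x0a]=0x22, mem[0x0c]=0xce, mem[0x17]=0xa2

MEM[0x18,0x0a,0x0c,0x17] = 43 22 ce a2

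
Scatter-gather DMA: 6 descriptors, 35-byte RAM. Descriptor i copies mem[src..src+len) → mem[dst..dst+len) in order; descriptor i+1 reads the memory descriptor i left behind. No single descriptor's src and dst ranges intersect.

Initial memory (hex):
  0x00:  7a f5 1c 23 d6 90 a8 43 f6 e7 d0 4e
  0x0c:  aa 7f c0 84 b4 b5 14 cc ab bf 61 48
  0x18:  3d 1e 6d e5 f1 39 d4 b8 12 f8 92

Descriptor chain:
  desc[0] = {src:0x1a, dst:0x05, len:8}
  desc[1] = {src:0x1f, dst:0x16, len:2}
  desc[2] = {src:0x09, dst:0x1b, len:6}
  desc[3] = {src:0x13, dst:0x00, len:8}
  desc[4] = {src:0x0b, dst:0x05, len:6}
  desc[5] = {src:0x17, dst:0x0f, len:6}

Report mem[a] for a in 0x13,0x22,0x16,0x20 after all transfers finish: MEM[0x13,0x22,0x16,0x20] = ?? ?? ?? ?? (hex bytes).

  after D0: wrote 8B at 0x05 = 6de5f139d4b812f8
  after D1: wrote 2B at 0x16 = b812
  after D2: wrote 6B at 0x1b = d4b812f87fc0
  after D3: wrote 8B at 0x00 = ccabbfb8123d1e6d
  after D4: wrote 6B at 0x05 = 12f87fc084b4
  after D5: wrote 6B at 0x0f = 123d1e6dd4b8
query mem[0x13]=0xd4, mem[0x22]=0x92, mem[0x16]=0xb8, mem[0x20]=0xc0

MEM[0x13,0x22,0x16,0x20] = d4 92 b8 c0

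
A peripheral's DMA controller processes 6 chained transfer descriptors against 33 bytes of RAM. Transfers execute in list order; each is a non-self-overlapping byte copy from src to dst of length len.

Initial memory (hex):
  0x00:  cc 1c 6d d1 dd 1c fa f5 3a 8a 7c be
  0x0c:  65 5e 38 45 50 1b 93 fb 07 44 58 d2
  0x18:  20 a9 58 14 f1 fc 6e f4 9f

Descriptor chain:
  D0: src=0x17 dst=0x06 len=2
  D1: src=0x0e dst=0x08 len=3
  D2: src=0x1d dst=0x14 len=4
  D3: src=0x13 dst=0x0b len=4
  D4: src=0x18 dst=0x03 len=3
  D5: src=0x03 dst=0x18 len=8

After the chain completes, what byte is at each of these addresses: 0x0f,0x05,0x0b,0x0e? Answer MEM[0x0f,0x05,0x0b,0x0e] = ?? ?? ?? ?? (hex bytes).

[0] 0x17->0x06 len=2 : d2 20
[1] 0x0e->0x08 len=3 : 38 45 50
[2] 0x1d->0x14 len=4 : fc 6e f4 9f
[3] 0x13->0x0b len=4 : fb fc 6e f4
[4] 0x18->0x03 len=3 : 20 a9 58
[5] 0x03->0x18 len=8 : 20 a9 58 d2 20 38 45 50
query mem[0x0f]=0x45, mem[0x05]=0x58, mem[0x0b]=0xfb, mem[0x0e]=0xf4

MEM[0x0f,0x05,0x0b,0x0e] = 45 58 fb f4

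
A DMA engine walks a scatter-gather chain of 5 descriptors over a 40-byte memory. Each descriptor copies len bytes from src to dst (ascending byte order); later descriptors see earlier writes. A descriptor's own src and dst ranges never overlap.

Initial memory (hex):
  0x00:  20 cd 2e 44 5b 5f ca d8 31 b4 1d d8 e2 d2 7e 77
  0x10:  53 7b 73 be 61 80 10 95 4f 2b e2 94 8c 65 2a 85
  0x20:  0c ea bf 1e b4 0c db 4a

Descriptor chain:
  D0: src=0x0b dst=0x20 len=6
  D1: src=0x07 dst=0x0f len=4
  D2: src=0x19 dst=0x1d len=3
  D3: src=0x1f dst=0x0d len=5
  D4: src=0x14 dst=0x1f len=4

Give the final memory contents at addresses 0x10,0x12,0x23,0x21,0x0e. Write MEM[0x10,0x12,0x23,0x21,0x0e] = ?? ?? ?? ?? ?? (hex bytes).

[0] 0x0b->0x20 len=6 : d8 e2 d2 7e 77 53
[1] 0x07->0x0f len=4 : d8 31 b4 1d
[2] 0x19->0x1d len=3 : 2b e2 94
[3] 0x1f->0x0d len=5 : 94 d8 e2 d2 7e
[4] 0x14->0x1f len=4 : 61 80 10 95
query mem[0x10]=0xd2, mem[0x12]=0x1d, mem[0x23]=0x7e, mem[0x21]=0x10, mem[0x0e]=0xd8

MEM[0x10,0x12,0x23,0x21,0x0e] = d2 1d 7e 10 d8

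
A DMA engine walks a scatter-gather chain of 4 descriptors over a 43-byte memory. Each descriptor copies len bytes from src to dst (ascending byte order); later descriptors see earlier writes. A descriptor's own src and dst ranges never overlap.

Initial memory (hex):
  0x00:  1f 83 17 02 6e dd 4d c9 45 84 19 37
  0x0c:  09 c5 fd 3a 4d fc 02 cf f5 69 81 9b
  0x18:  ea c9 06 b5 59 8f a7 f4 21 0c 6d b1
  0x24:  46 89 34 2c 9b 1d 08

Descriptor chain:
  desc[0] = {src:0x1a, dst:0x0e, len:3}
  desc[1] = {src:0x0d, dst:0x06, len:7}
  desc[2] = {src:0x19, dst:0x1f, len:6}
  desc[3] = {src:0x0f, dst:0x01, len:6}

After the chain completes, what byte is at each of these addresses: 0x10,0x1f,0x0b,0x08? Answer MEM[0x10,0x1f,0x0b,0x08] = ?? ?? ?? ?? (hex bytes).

MEM[0x10,0x1f,0x0b,0x08] = 59 c9 02 b5

D0: mem[0x0e..0x10] <- [06 b5 59]
D1: mem[0x06..0x0c] <- [c5 06 b5 59 fc 02 cf]
D2: mem[0x1f..0x24] <- [c9 06 b5 59 8f a7]
D3: mem[0x01..0x06] <- [b5 59 fc 02 cf f5]
query mem[0x10]=0x59, mem[0x1f]=0xc9, mem[0x0b]=0x02, mem[0x08]=0xb5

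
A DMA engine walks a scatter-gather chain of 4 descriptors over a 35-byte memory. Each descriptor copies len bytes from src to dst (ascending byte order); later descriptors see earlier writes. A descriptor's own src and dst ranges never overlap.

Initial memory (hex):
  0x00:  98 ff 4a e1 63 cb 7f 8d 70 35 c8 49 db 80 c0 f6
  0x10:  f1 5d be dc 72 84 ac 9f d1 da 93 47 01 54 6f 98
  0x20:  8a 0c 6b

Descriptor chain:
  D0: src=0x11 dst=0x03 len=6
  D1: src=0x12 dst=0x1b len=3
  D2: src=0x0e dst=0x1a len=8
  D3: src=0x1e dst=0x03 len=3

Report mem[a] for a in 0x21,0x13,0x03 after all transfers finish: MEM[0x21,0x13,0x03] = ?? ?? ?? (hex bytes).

#0 dst[0x03+6] := {0x5d,0xbe,0xdc,0x72,0x84,0xac}
#1 dst[0x1b+3] := {0xbe,0xdc,0x72}
#2 dst[0x1a+8] := {0xc0,0xf6,0xf1,0x5d,0xbe,0xdc,0x72,0x84}
#3 dst[0x03+3] := {0xbe,0xdc,0x72}
query mem[0x21]=0x84, mem[0x13]=0xdc, mem[0x03]=0xbe

MEM[0x21,0x13,0x03] = 84 dc be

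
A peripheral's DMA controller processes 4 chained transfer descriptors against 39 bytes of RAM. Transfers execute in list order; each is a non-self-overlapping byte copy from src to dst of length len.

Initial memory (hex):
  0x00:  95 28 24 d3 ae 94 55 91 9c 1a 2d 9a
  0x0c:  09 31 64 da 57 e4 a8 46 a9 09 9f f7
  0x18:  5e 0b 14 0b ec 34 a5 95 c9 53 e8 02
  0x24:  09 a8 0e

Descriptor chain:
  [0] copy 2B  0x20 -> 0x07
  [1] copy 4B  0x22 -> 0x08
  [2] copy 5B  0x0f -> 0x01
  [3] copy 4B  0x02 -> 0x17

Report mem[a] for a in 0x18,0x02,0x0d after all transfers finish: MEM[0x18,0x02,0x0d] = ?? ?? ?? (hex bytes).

MEM[0x18,0x02,0x0d] = e4 57 31

#0 dst[0x07+2] := {0xc9,0x53}
#1 dst[0x08+4] := {0xe8,0x02,0x09,0xa8}
#2 dst[0x01+5] := {0xda,0x57,0xe4,0xa8,0x46}
#3 dst[0x17+4] := {0x57,0xe4,0xa8,0x46}
query mem[0x18]=0xe4, mem[0x02]=0x57, mem[0x0d]=0x31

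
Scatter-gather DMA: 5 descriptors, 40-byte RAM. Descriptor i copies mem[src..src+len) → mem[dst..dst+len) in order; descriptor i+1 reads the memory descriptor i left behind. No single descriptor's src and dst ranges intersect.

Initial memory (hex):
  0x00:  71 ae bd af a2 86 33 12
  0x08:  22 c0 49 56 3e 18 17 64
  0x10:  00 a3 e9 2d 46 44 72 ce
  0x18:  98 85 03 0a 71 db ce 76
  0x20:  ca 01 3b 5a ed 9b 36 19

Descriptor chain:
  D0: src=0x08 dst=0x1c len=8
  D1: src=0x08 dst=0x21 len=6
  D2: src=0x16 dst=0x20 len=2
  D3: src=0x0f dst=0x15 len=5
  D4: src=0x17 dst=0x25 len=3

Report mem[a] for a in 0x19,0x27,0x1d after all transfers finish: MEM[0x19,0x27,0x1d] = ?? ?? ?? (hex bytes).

D0: mem[0x1c..0x23] <- [22 c0 49 56 3e 18 17 64]
D1: mem[0x21..0x26] <- [22 c0 49 56 3e 18]
D2: mem[0x20..0x21] <- [72 ce]
D3: mem[0x15..0x19] <- [64 00 a3 e9 2d]
D4: mem[0x25..0x27] <- [a3 e9 2d]
query mem[0x19]=0x2d, mem[0x27]=0x2d, mem[0x1d]=0xc0

MEM[0x19,0x27,0x1d] = 2d 2d c0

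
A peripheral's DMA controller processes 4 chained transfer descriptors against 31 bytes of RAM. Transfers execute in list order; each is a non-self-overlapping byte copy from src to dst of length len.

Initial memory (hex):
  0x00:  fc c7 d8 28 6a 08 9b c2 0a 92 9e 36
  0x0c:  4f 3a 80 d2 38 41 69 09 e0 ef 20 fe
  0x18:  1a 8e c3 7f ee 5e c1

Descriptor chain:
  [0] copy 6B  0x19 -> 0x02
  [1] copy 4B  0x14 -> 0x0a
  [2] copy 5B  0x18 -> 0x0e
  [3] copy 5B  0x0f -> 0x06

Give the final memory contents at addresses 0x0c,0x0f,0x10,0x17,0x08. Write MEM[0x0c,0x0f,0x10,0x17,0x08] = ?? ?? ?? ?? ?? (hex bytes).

MEM[0x0c,0x0f,0x10,0x17,0x08] = 20 8e c3 fe 7f

D0: mem[0x02..0x07] <- [8e c3 7f ee 5e c1]
D1: mem[0x0a..0x0d] <- [e0 ef 20 fe]
D2: mem[0x0e..0x12] <- [1a 8e c3 7f ee]
D3: mem[0x06..0x0a] <- [8e c3 7f ee 09]
query mem[0x0c]=0x20, mem[0x0f]=0x8e, mem[0x10]=0xc3, mem[0x17]=0xfe, mem[0x08]=0x7f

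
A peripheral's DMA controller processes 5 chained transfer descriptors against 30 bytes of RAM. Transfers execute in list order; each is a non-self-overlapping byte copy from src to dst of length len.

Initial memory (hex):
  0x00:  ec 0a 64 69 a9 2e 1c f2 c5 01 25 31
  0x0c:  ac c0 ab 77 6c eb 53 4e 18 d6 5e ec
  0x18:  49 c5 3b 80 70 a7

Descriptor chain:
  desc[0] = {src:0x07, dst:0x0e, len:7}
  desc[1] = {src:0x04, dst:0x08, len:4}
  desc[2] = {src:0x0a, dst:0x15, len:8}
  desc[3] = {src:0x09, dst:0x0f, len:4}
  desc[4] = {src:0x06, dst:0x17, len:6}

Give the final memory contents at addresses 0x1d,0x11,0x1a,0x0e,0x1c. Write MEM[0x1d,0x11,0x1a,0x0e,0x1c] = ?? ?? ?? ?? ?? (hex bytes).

MEM[0x1d,0x11,0x1a,0x0e,0x1c] = a7 f2 2e f2 f2

  after D0: wrote 7B at 0x0e = f2c5012531acc0
  after D1: wrote 4B at 0x08 = a92e1cf2
  after D2: wrote 8B at 0x15 = 1cf2acc0f2c50125
  after D3: wrote 4B at 0x0f = 2e1cf2ac
  after D4: wrote 6B at 0x17 = 1cf2a92e1cf2
query mem[0x1d]=0xa7, mem[0x11]=0xf2, mem[0x1a]=0x2e, mem[0x0e]=0xf2, mem[0x1c]=0xf2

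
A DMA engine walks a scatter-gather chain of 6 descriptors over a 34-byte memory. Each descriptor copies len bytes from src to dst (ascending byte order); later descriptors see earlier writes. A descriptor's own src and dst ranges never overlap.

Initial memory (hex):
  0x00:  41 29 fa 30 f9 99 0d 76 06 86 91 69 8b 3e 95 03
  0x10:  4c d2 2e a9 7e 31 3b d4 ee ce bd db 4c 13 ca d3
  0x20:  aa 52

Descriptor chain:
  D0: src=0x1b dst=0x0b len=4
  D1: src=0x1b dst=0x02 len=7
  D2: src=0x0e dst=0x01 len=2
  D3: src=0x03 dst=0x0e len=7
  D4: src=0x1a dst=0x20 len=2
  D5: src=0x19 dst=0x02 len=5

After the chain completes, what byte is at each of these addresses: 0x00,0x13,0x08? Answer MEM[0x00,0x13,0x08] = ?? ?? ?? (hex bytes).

MEM[0x00,0x13,0x08] = 41 52 52

  after D0: wrote 4B at 0x0b = db4c13ca
  after D1: wrote 7B at 0x02 = db4c13cad3aa52
  after D2: wrote 2B at 0x01 = ca03
  after D3: wrote 7B at 0x0e = 4c13cad3aa5286
  after D4: wrote 2B at 0x20 = bddb
  after D5: wrote 5B at 0x02 = cebddb4c13
query mem[0x00]=0x41, mem[0x13]=0x52, mem[0x08]=0x52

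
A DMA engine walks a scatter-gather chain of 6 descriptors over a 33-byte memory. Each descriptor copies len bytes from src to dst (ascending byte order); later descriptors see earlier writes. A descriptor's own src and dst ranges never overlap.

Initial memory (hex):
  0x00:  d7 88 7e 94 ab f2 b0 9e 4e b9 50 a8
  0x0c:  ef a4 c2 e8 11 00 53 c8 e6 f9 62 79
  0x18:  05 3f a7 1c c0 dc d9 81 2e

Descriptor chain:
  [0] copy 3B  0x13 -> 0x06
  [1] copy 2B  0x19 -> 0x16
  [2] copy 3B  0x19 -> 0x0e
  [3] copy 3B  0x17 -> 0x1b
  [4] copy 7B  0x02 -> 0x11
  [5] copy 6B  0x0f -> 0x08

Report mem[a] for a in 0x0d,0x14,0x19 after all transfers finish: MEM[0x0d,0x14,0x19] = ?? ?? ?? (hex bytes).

#0 dst[0x06+3] := {0xc8,0xe6,0xf9}
#1 dst[0x16+2] := {0x3f,0xa7}
#2 dst[0x0e+3] := {0x3f,0xa7,0x1c}
#3 dst[0x1b+3] := {0xa7,0x05,0x3f}
#4 dst[0x11+7] := {0x7e,0x94,0xab,0xf2,0xc8,0xe6,0xf9}
#5 dst[0x08+6] := {0xa7,0x1c,0x7e,0x94,0xab,0xf2}
query mem[0x0d]=0xf2, mem[0x14]=0xf2, mem[0x19]=0x3f

MEM[0x0d,0x14,0x19] = f2 f2 3f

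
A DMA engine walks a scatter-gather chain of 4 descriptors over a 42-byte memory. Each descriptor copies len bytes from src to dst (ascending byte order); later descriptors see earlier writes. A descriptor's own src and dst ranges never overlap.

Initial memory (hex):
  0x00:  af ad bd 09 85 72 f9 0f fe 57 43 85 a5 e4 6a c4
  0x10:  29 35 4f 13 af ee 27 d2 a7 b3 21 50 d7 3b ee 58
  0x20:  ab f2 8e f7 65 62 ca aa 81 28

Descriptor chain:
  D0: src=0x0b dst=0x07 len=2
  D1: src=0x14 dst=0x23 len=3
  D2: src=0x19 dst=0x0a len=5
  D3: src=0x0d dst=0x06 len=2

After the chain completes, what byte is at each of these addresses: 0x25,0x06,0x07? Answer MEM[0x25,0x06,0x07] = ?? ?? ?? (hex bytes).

[0] 0x0b->0x07 len=2 : 85 a5
[1] 0x14->0x23 len=3 : af ee 27
[2] 0x19->0x0a len=5 : b3 21 50 d7 3b
[3] 0x0d->0x06 len=2 : d7 3b
query mem[0x25]=0x27, mem[0x06]=0xd7, mem[0x07]=0x3b

MEM[0x25,0x06,0x07] = 27 d7 3b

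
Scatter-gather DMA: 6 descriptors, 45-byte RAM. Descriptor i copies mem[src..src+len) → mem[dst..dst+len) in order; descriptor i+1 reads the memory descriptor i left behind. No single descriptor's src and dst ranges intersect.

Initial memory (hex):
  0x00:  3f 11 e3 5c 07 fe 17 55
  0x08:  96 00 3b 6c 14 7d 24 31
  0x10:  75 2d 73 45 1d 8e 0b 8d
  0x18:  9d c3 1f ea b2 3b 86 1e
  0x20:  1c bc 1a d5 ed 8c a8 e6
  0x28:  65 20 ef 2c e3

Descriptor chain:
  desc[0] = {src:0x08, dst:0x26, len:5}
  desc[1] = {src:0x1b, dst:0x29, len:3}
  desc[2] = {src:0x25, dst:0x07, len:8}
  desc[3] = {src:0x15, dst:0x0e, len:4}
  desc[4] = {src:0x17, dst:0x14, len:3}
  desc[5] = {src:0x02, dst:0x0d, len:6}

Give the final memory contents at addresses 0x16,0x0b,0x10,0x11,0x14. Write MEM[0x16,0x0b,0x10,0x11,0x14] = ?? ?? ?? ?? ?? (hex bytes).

MEM[0x16,0x0b,0x10,0x11,0x14] = c3 ea fe 17 8d

[0] 0x08->0x26 len=5 : 96 00 3b 6c 14
[1] 0x1b->0x29 len=3 : ea b2 3b
[2] 0x25->0x07 len=8 : 8c 96 00 3b ea b2 3b e3
[3] 0x15->0x0e len=4 : 8e 0b 8d 9d
[4] 0x17->0x14 len=3 : 8d 9d c3
[5] 0x02->0x0d len=6 : e3 5c 07 fe 17 8c
query mem[0x16]=0xc3, mem[0x0b]=0xea, mem[0x10]=0xfe, mem[0x11]=0x17, mem[0x14]=0x8d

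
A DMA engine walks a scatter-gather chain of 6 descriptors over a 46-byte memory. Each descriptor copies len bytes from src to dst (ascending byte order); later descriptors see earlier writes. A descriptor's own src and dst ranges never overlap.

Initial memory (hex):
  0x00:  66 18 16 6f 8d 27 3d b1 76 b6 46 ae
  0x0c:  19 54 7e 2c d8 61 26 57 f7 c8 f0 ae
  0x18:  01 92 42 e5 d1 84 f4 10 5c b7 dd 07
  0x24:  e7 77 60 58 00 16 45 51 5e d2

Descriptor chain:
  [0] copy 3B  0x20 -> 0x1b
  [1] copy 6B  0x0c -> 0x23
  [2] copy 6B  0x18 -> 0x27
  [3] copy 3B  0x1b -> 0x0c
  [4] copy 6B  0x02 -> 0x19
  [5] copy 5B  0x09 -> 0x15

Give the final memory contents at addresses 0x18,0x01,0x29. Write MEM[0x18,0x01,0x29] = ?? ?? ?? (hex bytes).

D0: mem[0x1b..0x1d] <- [5c b7 dd]
D1: mem[0x23..0x28] <- [19 54 7e 2c d8 61]
D2: mem[0x27..0x2c] <- [01 92 42 5c b7 dd]
D3: mem[0x0c..0x0e] <- [5c b7 dd]
D4: mem[0x19..0x1e] <- [16 6f 8d 27 3d b1]
D5: mem[0x15..0x19] <- [b6 46 ae 5c b7]
query mem[0x18]=0x5c, mem[0x01]=0x18, mem[0x29]=0x42

MEM[0x18,0x01,0x29] = 5c 18 42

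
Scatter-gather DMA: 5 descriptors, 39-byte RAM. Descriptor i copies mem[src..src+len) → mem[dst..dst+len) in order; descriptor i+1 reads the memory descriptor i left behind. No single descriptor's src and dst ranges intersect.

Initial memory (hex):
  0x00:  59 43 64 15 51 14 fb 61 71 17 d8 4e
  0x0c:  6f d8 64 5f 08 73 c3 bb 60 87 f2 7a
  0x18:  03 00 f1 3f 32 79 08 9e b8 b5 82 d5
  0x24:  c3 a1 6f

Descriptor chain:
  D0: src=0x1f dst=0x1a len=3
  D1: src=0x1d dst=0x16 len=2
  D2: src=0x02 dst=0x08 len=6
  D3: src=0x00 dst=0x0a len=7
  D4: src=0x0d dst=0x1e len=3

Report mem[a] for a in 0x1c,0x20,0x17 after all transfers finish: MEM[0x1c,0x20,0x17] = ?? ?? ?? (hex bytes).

[0] 0x1f->0x1a len=3 : 9e b8 b5
[1] 0x1d->0x16 len=2 : 79 08
[2] 0x02->0x08 len=6 : 64 15 51 14 fb 61
[3] 0x00->0x0a len=7 : 59 43 64 15 51 14 fb
[4] 0x0d->0x1e len=3 : 15 51 14
query mem[0x1c]=0xb5, mem[0x20]=0x14, mem[0x17]=0x08

MEM[0x1c,0x20,0x17] = b5 14 08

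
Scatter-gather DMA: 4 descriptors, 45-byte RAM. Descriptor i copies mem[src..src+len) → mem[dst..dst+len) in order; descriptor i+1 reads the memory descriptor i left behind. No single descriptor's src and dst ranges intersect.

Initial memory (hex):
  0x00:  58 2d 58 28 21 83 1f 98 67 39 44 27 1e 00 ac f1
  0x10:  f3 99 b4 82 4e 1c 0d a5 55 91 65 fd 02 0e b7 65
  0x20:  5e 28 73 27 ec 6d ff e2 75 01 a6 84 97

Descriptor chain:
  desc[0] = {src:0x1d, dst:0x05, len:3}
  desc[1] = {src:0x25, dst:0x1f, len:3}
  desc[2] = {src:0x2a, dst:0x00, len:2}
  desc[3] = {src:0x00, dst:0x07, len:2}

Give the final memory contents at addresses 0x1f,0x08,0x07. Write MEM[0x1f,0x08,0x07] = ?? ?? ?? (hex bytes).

MEM[0x1f,0x08,0x07] = 6d 84 a6

#0 dst[0x05+3] := {0x0e,0xb7,0x65}
#1 dst[0x1f+3] := {0x6d,0xff,0xe2}
#2 dst[0x00+2] := {0xa6,0x84}
#3 dst[0x07+2] := {0xa6,0x84}
query mem[0x1f]=0x6d, mem[0x08]=0x84, mem[0x07]=0xa6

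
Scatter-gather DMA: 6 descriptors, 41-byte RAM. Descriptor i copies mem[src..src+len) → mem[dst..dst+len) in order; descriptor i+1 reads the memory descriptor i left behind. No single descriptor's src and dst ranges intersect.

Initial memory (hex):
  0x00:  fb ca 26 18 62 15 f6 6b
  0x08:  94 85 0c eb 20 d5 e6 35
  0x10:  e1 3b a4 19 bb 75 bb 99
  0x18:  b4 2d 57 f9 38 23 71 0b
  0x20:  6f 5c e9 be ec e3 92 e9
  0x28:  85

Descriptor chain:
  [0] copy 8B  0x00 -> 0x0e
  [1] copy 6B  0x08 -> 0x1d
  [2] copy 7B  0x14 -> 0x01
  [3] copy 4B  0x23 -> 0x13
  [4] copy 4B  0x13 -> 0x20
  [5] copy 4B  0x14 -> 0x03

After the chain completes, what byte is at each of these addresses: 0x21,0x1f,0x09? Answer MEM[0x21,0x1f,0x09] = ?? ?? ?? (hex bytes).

#0 dst[0x0e+8] := {0xfb,0xca,0x26,0x18,0x62,0x15,0xf6,0x6b}
#1 dst[0x1d+6] := {0x94,0x85,0x0c,0xeb,0x20,0xd5}
#2 dst[0x01+7] := {0xf6,0x6b,0xbb,0x99,0xb4,0x2d,0x57}
#3 dst[0x13+4] := {0xbe,0xec,0xe3,0x92}
#4 dst[0x20+4] := {0xbe,0xec,0xe3,0x92}
#5 dst[0x03+4] := {0xec,0xe3,0x92,0x99}
query mem[0x21]=0xec, mem[0x1f]=0x0c, mem[0x09]=0x85

MEM[0x21,0x1f,0x09] = ec 0c 85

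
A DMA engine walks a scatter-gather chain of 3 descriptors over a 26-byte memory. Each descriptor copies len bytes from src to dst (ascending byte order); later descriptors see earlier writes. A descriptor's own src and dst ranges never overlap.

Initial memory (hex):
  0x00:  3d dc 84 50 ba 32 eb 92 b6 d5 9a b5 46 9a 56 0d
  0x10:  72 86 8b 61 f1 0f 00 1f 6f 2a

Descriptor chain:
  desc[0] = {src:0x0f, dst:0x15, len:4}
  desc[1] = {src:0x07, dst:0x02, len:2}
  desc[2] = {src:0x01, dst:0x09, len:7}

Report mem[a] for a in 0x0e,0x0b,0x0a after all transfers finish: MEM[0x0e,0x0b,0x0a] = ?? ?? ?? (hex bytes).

[0] 0x0f->0x15 len=4 : 0d 72 86 8b
[1] 0x07->0x02 len=2 : 92 b6
[2] 0x01->0x09 len=7 : dc 92 b6 ba 32 eb 92
query mem[0x0e]=0xeb, mem[0x0b]=0xb6, mem[0x0a]=0x92

MEM[0x0e,0x0b,0x0a] = eb b6 92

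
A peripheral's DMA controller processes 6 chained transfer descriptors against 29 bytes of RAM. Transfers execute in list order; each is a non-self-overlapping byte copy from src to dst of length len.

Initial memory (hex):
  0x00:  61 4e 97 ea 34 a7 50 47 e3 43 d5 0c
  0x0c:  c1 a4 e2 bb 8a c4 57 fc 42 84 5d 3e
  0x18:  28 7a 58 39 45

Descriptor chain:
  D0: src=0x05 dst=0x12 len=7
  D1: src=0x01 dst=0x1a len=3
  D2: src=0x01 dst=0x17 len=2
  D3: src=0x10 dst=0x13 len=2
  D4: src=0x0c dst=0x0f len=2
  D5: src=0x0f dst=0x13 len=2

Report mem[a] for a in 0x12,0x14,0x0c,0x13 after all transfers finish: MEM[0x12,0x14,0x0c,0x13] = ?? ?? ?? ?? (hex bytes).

  after D0: wrote 7B at 0x12 = a75047e343d50c
  after D1: wrote 3B at 0x1a = 4e97ea
  after D2: wrote 2B at 0x17 = 4e97
  after D3: wrote 2B at 0x13 = 8ac4
  after D4: wrote 2B at 0x0f = c1a4
  after D5: wrote 2B at 0x13 = c1a4
query mem[0x12]=0xa7, mem[0x14]=0xa4, mem[0x0c]=0xc1, mem[0x13]=0xc1

MEM[0x12,0x14,0x0c,0x13] = a7 a4 c1 c1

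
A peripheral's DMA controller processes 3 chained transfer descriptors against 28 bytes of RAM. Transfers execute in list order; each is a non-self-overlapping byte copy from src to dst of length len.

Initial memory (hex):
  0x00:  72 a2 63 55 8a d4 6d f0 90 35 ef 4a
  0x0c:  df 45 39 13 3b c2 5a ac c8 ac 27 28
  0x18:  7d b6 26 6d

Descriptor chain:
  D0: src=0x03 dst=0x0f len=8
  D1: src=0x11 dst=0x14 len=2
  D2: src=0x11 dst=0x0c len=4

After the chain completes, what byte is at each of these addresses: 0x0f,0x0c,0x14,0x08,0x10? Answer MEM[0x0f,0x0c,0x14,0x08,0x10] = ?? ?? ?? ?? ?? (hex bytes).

MEM[0x0f,0x0c,0x14,0x08,0x10] = d4 d4 d4 90 8a

[0] 0x03->0x0f len=8 : 55 8a d4 6d f0 90 35 ef
[1] 0x11->0x14 len=2 : d4 6d
[2] 0x11->0x0c len=4 : d4 6d f0 d4
query mem[0x0f]=0xd4, mem[0x0c]=0xd4, mem[0x14]=0xd4, mem[0x08]=0x90, mem[0x10]=0x8a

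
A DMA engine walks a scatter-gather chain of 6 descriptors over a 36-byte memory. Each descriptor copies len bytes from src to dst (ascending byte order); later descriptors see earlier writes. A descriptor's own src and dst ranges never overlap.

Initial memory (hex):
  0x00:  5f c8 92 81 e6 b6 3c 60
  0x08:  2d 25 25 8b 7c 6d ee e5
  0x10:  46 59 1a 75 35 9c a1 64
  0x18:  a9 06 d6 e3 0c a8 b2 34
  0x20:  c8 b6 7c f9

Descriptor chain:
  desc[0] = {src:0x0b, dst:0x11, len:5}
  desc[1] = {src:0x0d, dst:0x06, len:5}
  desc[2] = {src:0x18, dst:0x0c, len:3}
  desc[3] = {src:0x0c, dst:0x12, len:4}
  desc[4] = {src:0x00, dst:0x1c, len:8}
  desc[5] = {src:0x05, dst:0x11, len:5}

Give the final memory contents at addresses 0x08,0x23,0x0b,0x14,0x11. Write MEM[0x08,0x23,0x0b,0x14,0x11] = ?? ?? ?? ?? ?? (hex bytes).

D0: mem[0x11..0x15] <- [8b 7c 6d ee e5]
D1: mem[0x06..0x0a] <- [6d ee e5 46 8b]
D2: mem[0x0c..0x0e] <- [a9 06 d6]
D3: mem[0x12..0x15] <- [a9 06 d6 e5]
D4: mem[0x1c..0x23] <- [5f c8 92 81 e6 b6 6d ee]
D5: mem[0x11..0x15] <- [b6 6d ee e5 46]
query mem[0x08]=0xe5, mem[0x23]=0xee, mem[0x0b]=0x8b, mem[0x14]=0xe5, mem[0x11]=0xb6

MEM[0x08,0x23,0x0b,0x14,0x11] = e5 ee 8b e5 b6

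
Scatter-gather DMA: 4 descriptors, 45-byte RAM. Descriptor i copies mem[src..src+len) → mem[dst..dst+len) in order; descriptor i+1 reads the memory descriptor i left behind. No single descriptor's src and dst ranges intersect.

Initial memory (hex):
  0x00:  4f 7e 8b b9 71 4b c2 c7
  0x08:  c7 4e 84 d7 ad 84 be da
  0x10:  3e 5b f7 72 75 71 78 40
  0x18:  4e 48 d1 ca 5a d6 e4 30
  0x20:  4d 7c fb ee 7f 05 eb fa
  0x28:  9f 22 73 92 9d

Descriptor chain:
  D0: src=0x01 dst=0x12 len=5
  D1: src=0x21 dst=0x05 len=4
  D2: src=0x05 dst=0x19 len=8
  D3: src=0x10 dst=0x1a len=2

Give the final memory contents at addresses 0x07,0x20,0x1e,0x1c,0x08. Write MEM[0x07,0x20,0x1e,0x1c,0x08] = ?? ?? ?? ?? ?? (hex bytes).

[0] 0x01->0x12 len=5 : 7e 8b b9 71 4b
[1] 0x21->0x05 len=4 : 7c fb ee 7f
[2] 0x05->0x19 len=8 : 7c fb ee 7f 4e 84 d7 ad
[3] 0x10->0x1a len=2 : 3e 5b
query mem[0x07]=0xee, mem[0x20]=0xad, mem[0x1e]=0x84, mem[0x1c]=0x7f, mem[0x08]=0x7f

MEM[0x07,0x20,0x1e,0x1c,0x08] = ee ad 84 7f 7f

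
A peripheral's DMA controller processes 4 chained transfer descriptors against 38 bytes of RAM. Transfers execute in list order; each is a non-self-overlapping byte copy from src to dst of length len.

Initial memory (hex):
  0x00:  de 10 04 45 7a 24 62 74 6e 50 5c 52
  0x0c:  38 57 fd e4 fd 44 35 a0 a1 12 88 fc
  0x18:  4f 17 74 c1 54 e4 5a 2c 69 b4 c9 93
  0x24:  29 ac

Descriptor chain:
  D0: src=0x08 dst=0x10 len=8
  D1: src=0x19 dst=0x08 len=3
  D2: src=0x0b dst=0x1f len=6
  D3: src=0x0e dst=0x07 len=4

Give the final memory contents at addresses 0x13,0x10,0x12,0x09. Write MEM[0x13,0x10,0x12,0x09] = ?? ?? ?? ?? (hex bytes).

MEM[0x13,0x10,0x12,0x09] = 52 6e 5c 6e

[0] 0x08->0x10 len=8 : 6e 50 5c 52 38 57 fd e4
[1] 0x19->0x08 len=3 : 17 74 c1
[2] 0x0b->0x1f len=6 : 52 38 57 fd e4 6e
[3] 0x0e->0x07 len=4 : fd e4 6e 50
query mem[0x13]=0x52, mem[0x10]=0x6e, mem[0x12]=0x5c, mem[0x09]=0x6e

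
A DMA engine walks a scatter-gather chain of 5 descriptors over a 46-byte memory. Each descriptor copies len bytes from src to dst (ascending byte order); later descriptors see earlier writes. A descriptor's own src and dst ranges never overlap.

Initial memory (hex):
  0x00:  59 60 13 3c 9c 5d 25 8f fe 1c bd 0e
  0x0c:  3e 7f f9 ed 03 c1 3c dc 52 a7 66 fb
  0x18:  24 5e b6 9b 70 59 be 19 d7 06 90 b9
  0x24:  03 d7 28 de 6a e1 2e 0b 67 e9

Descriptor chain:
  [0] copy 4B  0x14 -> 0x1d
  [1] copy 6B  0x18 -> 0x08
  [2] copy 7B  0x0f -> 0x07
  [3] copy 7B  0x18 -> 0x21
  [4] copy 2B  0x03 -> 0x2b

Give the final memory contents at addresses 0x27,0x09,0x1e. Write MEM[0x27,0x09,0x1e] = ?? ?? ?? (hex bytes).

MEM[0x27,0x09,0x1e] = a7 c1 a7

  after D0: wrote 4B at 0x1d = 52a766fb
  after D1: wrote 6B at 0x08 = 245eb69b7052
  after D2: wrote 7B at 0x07 = ed03c13cdc52a7
  after D3: wrote 7B at 0x21 = 245eb69b7052a7
  after D4: wrote 2B at 0x2b = 3c9c
query mem[0x27]=0xa7, mem[0x09]=0xc1, mem[0x1e]=0xa7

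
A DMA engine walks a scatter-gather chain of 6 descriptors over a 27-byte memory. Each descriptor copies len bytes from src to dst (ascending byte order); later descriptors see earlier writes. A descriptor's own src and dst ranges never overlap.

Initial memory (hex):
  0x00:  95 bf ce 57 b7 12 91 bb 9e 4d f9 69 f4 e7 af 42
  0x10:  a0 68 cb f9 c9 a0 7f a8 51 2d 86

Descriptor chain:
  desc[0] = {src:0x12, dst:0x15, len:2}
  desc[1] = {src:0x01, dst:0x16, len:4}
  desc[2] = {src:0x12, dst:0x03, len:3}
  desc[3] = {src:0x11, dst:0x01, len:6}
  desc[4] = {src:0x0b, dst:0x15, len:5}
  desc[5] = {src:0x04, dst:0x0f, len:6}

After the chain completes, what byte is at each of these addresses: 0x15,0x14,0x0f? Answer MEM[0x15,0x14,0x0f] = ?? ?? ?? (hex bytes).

MEM[0x15,0x14,0x0f] = 69 4d c9

#0 dst[0x15+2] := {0xcb,0xf9}
#1 dst[0x16+4] := {0xbf,0xce,0x57,0xb7}
#2 dst[0x03+3] := {0xcb,0xf9,0xc9}
#3 dst[0x01+6] := {0x68,0xcb,0xf9,0xc9,0xcb,0xbf}
#4 dst[0x15+5] := {0x69,0xf4,0xe7,0xaf,0x42}
#5 dst[0x0f+6] := {0xc9,0xcb,0xbf,0xbb,0x9e,0x4d}
query mem[0x15]=0x69, mem[0x14]=0x4d, mem[0x0f]=0xc9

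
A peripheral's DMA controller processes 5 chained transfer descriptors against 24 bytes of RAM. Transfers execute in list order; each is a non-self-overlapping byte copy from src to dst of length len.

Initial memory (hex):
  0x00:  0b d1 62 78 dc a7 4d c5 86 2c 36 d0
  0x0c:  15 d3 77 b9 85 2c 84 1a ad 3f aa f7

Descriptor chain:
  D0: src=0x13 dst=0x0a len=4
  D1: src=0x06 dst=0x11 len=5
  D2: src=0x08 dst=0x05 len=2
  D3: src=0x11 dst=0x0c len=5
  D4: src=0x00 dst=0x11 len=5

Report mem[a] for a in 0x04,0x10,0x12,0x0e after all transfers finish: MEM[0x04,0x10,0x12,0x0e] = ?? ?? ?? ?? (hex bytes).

  after D0: wrote 4B at 0x0a = 1aad3faa
  after D1: wrote 5B at 0x11 = 4dc5862c1a
  after D2: wrote 2B at 0x05 = 862c
  after D3: wrote 5B at 0x0c = 4dc5862c1a
  after D4: wrote 5B at 0x11 = 0bd16278dc
query mem[0x04]=0xdc, mem[0x10]=0x1a, mem[0x12]=0xd1, mem[0x0e]=0x86

MEM[0x04,0x10,0x12,0x0e] = dc 1a d1 86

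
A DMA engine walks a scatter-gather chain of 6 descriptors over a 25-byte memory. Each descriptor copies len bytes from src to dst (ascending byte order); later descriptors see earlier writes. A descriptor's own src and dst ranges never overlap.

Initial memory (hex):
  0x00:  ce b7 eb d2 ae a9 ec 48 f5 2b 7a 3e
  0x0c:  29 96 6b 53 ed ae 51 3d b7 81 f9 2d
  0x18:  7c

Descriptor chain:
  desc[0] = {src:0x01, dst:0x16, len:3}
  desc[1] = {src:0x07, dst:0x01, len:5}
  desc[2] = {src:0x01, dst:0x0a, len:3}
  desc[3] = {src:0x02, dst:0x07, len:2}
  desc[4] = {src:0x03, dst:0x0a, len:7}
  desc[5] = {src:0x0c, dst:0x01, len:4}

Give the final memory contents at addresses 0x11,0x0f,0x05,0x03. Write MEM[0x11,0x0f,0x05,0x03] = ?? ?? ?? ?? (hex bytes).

MEM[0x11,0x0f,0x05,0x03] = ae 2b 3e f5

#0 dst[0x16+3] := {0xb7,0xeb,0xd2}
#1 dst[0x01+5] := {0x48,0xf5,0x2b,0x7a,0x3e}
#2 dst[0x0a+3] := {0x48,0xf5,0x2b}
#3 dst[0x07+2] := {0xf5,0x2b}
#4 dst[0x0a+7] := {0x2b,0x7a,0x3e,0xec,0xf5,0x2b,0x2b}
#5 dst[0x01+4] := {0x3e,0xec,0xf5,0x2b}
query mem[0x11]=0xae, mem[0x0f]=0x2b, mem[0x05]=0x3e, mem[0x03]=0xf5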